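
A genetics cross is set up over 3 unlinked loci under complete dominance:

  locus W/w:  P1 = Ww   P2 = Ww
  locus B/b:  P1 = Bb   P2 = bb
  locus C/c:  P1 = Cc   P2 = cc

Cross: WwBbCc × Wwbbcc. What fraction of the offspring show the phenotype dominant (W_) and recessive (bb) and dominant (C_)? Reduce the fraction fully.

P(W_ bb C_) = 3/16

WwBbCc gametes: WBC×1, WBc×1, WbC×1, Wbc×1, wBC×1, wBc×1, wbC×1, wbc×1
Wwbbcc gametes: Wbc×4, wbc×4
WwBbCc×Wwbbcc grid (8·8=64): WWBbCc=4 WWBbcc=4 WWbbCc=4 WWbbcc=4 WwBbCc=8 WwBbcc=8 WwbbCc=8 Wwbbcc=8 wwBbCc=4 wwBbcc=4 wwbbCc=4 wwbbcc=4
W_ bb C_ hits 12/64; gcd=4; 12÷4/64÷4 = 3/16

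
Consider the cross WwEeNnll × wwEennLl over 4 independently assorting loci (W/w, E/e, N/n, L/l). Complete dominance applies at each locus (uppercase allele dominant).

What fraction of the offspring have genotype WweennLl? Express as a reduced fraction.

P(WweennLl) = 1/32

WwEeNnll gametes: WENl×2, WEnl×2, WeNl×2, Wenl×2, wENl×2, wEnl×2, weNl×2, wenl×2
wwEennLl gametes: wEnL×4, wEnl×4, wenL×4, wenl×4
WwEeNnll×wwEennLl grid (16·16=256): WwEENnLl=8 WwEENnll=8 WwEEnnLl=8 WwEEnnll=8 WwEeNnLl=16 WwEeNnll=16 WwEennLl=16 WwEennll=16 WweeNnLl=8 WweeNnll=8 WweennLl=8 Wweennll=8 wwEENnLl=8 wwEENnll=8 wwEEnnLl=8 wwEEnnll=8 wwEeNnLl=16 wwEeNnll=16 wwEennLl=16 wwEennll=16 wweeNnLl=8 wweeNnll=8 wweennLl=8 wweennll=8
WweennLl hits 8/256; gcd=8; 8÷8/256÷8 = 1/32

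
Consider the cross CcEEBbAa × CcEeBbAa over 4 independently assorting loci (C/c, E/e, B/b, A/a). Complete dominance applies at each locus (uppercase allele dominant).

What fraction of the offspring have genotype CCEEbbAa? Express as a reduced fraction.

P(CCEEbbAa) = 1/64

CcEEBbAa gametes: CEBA×2, CEBa×2, CEbA×2, CEba×2, cEBA×2, cEBa×2, cEbA×2, cEba×2
CcEeBbAa gametes: CEBA×1, CEBa×1, CEbA×1, CEba×1, CeBA×1, CeBa×1, CebA×1, Ceba×1, cEBA×1, cEBa×1, cEbA×1, cEba×1, ceBA×1, ceBa×1, cebA×1, ceba×1
CcEEBbAa×CcEeBbAa grid (16·16=256): CCEEBBAA=2 CCEEBBAa=4 CCEEBBaa=2 CCEEBbAA=4 CCEEBbAa=8 CCEEBbaa=4 CCEEbbAA=2 CCEEbbAa=4 CCEEbbaa=2 CCEeBBAA=2 CCEeBBAa=4 CCEeBBaa=2 CCEeBbAA=4 CCEeBbAa=8 CCEeBbaa=4 CCEebbAA=2 CCEebbAa=4 CCEebbaa=2 CcEEBBAA=4 CcEEBBAa=8 CcEEBBaa=4 CcEEBbAA=8 CcEEBbAa=16 CcEEBbaa=8 CcEEbbAA=4 CcEEbbAa=8 CcEEbbaa=4 CcEeBBAA=4 CcEeBBAa=8 CcEeBBaa=4 CcEeBbAA=8 CcEeBbAa=16 CcEeBbaa=8 CcEebbAA=4 CcEebbAa=8 CcEebbaa=4 ccEEBBAA=2 ccEEBBAa=4 ccEEBBaa=2 ccEEBbAA=4 ccEEBbAa=8 ccEEBbaa=4 ccEEbbAA=2 ccEEbbAa=4 ccEEbbaa=2 ccEeBBAA=2 ccEeBBAa=4 ccEeBBaa=2 ccEeBbAA=4 ccEeBbAa=8 ccEeBbaa=4 ccEebbAA=2 ccEebbAa=4 ccEebbaa=2
CCEEbbAa hits 4/256; gcd=4; 4÷4/256÷4 = 1/64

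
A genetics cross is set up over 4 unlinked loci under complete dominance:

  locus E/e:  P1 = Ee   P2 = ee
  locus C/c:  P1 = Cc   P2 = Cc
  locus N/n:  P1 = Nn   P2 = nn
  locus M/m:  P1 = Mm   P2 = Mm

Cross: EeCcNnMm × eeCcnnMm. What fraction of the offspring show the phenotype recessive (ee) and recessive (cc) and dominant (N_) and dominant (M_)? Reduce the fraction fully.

P(ee cc N_ M_) = 3/64

EeCcNnMm gametes: ECNM×1, ECNm×1, ECnM×1, ECnm×1, EcNM×1, EcNm×1, EcnM×1, Ecnm×1, eCNM×1, eCNm×1, eCnM×1, eCnm×1, ecNM×1, ecNm×1, ecnM×1, ecnm×1
eeCcnnMm gametes: eCnM×4, eCnm×4, ecnM×4, ecnm×4
EeCcNnMm×eeCcnnMm grid (16·16=256): EeCCNnMM=4 EeCCNnMm=8 EeCCNnmm=4 EeCCnnMM=4 EeCCnnMm=8 EeCCnnmm=4 EeCcNnMM=8 EeCcNnMm=16 EeCcNnmm=8 EeCcnnMM=8 EeCcnnMm=16 EeCcnnmm=8 EeccNnMM=4 EeccNnMm=8 EeccNnmm=4 EeccnnMM=4 EeccnnMm=8 Eeccnnmm=4 eeCCNnMM=4 eeCCNnMm=8 eeCCNnmm=4 eeCCnnMM=4 eeCCnnMm=8 eeCCnnmm=4 eeCcNnMM=8 eeCcNnMm=16 eeCcNnmm=8 eeCcnnMM=8 eeCcnnMm=16 eeCcnnmm=8 eeccNnMM=4 eeccNnMm=8 eeccNnmm=4 eeccnnMM=4 eeccnnMm=8 eeccnnmm=4
ee cc N_ M_ hits 12/256; gcd=4; 12÷4/256÷4 = 3/64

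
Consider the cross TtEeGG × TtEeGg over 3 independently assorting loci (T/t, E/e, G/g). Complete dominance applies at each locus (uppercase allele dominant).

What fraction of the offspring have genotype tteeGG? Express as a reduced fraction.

TtEeGG gametes: TEG×2, TeG×2, tEG×2, teG×2
TtEeGg gametes: TEG×1, TEg×1, TeG×1, Teg×1, tEG×1, tEg×1, teG×1, teg×1
TtEeGG×TtEeGg grid (8·8=64): TTEEGG=2 TTEEGg=2 TTEeGG=4 TTEeGg=4 TTeeGG=2 TTeeGg=2 TtEEGG=4 TtEEGg=4 TtEeGG=8 TtEeGg=8 TteeGG=4 TteeGg=4 ttEEGG=2 ttEEGg=2 ttEeGG=4 ttEeGg=4 tteeGG=2 tteeGg=2
tteeGG hits 2/64; gcd=2; 2÷2/64÷2 = 1/32

P(tteeGG) = 1/32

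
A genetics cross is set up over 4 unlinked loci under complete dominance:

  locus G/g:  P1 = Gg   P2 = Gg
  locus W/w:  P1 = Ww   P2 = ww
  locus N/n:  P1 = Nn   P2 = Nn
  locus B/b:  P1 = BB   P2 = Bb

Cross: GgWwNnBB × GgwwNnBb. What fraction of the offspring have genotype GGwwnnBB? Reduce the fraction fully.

P(GGwwnnBB) = 1/64

GgWwNnBB gametes: GWNB×2, GWnB×2, GwNB×2, GwnB×2, gWNB×2, gWnB×2, gwNB×2, gwnB×2
GgwwNnBb gametes: GwNB×2, GwNb×2, GwnB×2, Gwnb×2, gwNB×2, gwNb×2, gwnB×2, gwnb×2
GgWwNnBB×GgwwNnBb grid (16·16=256): GGWwNNBB=4 GGWwNNBb=4 GGWwNnBB=8 GGWwNnBb=8 GGWwnnBB=4 GGWwnnBb=4 GGwwNNBB=4 GGwwNNBb=4 GGwwNnBB=8 GGwwNnBb=8 GGwwnnBB=4 GGwwnnBb=4 GgWwNNBB=8 GgWwNNBb=8 GgWwNnBB=16 GgWwNnBb=16 GgWwnnBB=8 GgWwnnBb=8 GgwwNNBB=8 GgwwNNBb=8 GgwwNnBB=16 GgwwNnBb=16 GgwwnnBB=8 GgwwnnBb=8 ggWwNNBB=4 ggWwNNBb=4 ggWwNnBB=8 ggWwNnBb=8 ggWwnnBB=4 ggWwnnBb=4 ggwwNNBB=4 ggwwNNBb=4 ggwwNnBB=8 ggwwNnBb=8 ggwwnnBB=4 ggwwnnBb=4
GGwwnnBB hits 4/256; gcd=4; 4÷4/256÷4 = 1/64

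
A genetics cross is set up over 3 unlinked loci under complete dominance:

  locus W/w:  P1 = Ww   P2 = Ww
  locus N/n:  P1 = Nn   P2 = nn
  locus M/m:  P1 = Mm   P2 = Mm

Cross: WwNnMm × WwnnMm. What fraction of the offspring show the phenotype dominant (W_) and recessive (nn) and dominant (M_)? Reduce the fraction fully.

P(W_ nn M_) = 9/32

WwNnMm gametes: WNM×1, WNm×1, WnM×1, Wnm×1, wNM×1, wNm×1, wnM×1, wnm×1
WwnnMm gametes: WnM×2, Wnm×2, wnM×2, wnm×2
WwNnMm×WwnnMm grid (8·8=64): WWNnMM=2 WWNnMm=4 WWNnmm=2 WWnnMM=2 WWnnMm=4 WWnnmm=2 WwNnMM=4 WwNnMm=8 WwNnmm=4 WwnnMM=4 WwnnMm=8 Wwnnmm=4 wwNnMM=2 wwNnMm=4 wwNnmm=2 wwnnMM=2 wwnnMm=4 wwnnmm=2
W_ nn M_ hits 18/64; gcd=2; 18÷2/64÷2 = 9/32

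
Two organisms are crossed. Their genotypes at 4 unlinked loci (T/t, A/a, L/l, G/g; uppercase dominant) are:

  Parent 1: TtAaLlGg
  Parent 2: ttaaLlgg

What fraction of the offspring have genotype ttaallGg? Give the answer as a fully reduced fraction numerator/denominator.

TtAaLlGg gametes: TALG×1, TALg×1, TAlG×1, TAlg×1, TaLG×1, TaLg×1, TalG×1, Talg×1, tALG×1, tALg×1, tAlG×1, tAlg×1, taLG×1, taLg×1, talG×1, talg×1
ttaaLlgg gametes: taLg×8, talg×8
TtAaLlGg×ttaaLlgg grid (16·16=256): TtAaLLGg=8 TtAaLLgg=8 TtAaLlGg=16 TtAaLlgg=16 TtAallGg=8 TtAallgg=8 TtaaLLGg=8 TtaaLLgg=8 TtaaLlGg=16 TtaaLlgg=16 TtaallGg=8 Ttaallgg=8 ttAaLLGg=8 ttAaLLgg=8 ttAaLlGg=16 ttAaLlgg=16 ttAallGg=8 ttAallgg=8 ttaaLLGg=8 ttaaLLgg=8 ttaaLlGg=16 ttaaLlgg=16 ttaallGg=8 ttaallgg=8
ttaallGg hits 8/256; gcd=8; 8÷8/256÷8 = 1/32

P(ttaallGg) = 1/32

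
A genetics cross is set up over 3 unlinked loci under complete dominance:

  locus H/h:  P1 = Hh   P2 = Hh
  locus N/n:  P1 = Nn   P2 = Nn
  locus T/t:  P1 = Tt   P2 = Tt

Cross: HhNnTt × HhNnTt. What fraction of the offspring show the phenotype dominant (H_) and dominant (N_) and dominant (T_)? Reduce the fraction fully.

HhNnTt gametes: HNT×1, HNt×1, HnT×1, Hnt×1, hNT×1, hNt×1, hnT×1, hnt×1
HhNnTt gametes: HNT×1, HNt×1, HnT×1, Hnt×1, hNT×1, hNt×1, hnT×1, hnt×1
HhNnTt×HhNnTt grid (8·8=64): HHNNTT=1 HHNNTt=2 HHNNtt=1 HHNnTT=2 HHNnTt=4 HHNntt=2 HHnnTT=1 HHnnTt=2 HHnntt=1 HhNNTT=2 HhNNTt=4 HhNNtt=2 HhNnTT=4 HhNnTt=8 HhNntt=4 HhnnTT=2 HhnnTt=4 Hhnntt=2 hhNNTT=1 hhNNTt=2 hhNNtt=1 hhNnTT=2 hhNnTt=4 hhNntt=2 hhnnTT=1 hhnnTt=2 hhnntt=1
H_ N_ T_ hits 27/64; gcd=1; 27÷1/64÷1 = 27/64

P(H_ N_ T_) = 27/64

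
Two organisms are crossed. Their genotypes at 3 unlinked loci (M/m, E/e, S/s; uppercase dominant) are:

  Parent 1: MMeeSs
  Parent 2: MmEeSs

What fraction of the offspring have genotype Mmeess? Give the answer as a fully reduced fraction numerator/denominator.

MMeeSs gametes: MeS×4, Mes×4
MmEeSs gametes: MES×1, MEs×1, MeS×1, Mes×1, mES×1, mEs×1, meS×1, mes×1
MMeeSs×MmEeSs grid (8·8=64): MMEeSS=4 MMEeSs=8 MMEess=4 MMeeSS=4 MMeeSs=8 MMeess=4 MmEeSS=4 MmEeSs=8 MmEess=4 MmeeSS=4 MmeeSs=8 Mmeess=4
Mmeess hits 4/64; gcd=4; 4÷4/64÷4 = 1/16

P(Mmeess) = 1/16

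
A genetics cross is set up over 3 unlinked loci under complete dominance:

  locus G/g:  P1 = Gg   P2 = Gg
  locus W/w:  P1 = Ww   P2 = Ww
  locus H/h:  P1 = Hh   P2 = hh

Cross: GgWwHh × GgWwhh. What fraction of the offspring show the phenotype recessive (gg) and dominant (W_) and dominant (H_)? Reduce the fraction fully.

GgWwHh gametes: GWH×1, GWh×1, GwH×1, Gwh×1, gWH×1, gWh×1, gwH×1, gwh×1
GgWwhh gametes: GWh×2, Gwh×2, gWh×2, gwh×2
GgWwHh×GgWwhh grid (8·8=64): GGWWHh=2 GGWWhh=2 GGWwHh=4 GGWwhh=4 GGwwHh=2 GGwwhh=2 GgWWHh=4 GgWWhh=4 GgWwHh=8 GgWwhh=8 GgwwHh=4 Ggwwhh=4 ggWWHh=2 ggWWhh=2 ggWwHh=4 ggWwhh=4 ggwwHh=2 ggwwhh=2
gg W_ H_ hits 6/64; gcd=2; 6÷2/64÷2 = 3/32

P(gg W_ H_) = 3/32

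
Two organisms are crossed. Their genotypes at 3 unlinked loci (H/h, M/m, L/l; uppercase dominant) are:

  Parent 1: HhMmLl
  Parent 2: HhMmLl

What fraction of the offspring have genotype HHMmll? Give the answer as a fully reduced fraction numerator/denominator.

P(HHMmll) = 1/32

HhMmLl gametes: HML×1, HMl×1, HmL×1, Hml×1, hML×1, hMl×1, hmL×1, hml×1
HhMmLl gametes: HML×1, HMl×1, HmL×1, Hml×1, hML×1, hMl×1, hmL×1, hml×1
HhMmLl×HhMmLl grid (8·8=64): HHMMLL=1 HHMMLl=2 HHMMll=1 HHMmLL=2 HHMmLl=4 HHMmll=2 HHmmLL=1 HHmmLl=2 HHmmll=1 HhMMLL=2 HhMMLl=4 HhMMll=2 HhMmLL=4 HhMmLl=8 HhMmll=4 HhmmLL=2 HhmmLl=4 Hhmmll=2 hhMMLL=1 hhMMLl=2 hhMMll=1 hhMmLL=2 hhMmLl=4 hhMmll=2 hhmmLL=1 hhmmLl=2 hhmmll=1
HHMmll hits 2/64; gcd=2; 2÷2/64÷2 = 1/32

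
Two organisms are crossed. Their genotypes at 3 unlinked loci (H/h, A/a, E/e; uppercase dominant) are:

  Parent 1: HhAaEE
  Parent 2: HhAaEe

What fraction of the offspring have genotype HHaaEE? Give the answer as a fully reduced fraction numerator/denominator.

P(HHaaEE) = 1/32

HhAaEE gametes: HAE×2, HaE×2, hAE×2, haE×2
HhAaEe gametes: HAE×1, HAe×1, HaE×1, Hae×1, hAE×1, hAe×1, haE×1, hae×1
HhAaEE×HhAaEe grid (8·8=64): HHAAEE=2 HHAAEe=2 HHAaEE=4 HHAaEe=4 HHaaEE=2 HHaaEe=2 HhAAEE=4 HhAAEe=4 HhAaEE=8 HhAaEe=8 HhaaEE=4 HhaaEe=4 hhAAEE=2 hhAAEe=2 hhAaEE=4 hhAaEe=4 hhaaEE=2 hhaaEe=2
HHaaEE hits 2/64; gcd=2; 2÷2/64÷2 = 1/32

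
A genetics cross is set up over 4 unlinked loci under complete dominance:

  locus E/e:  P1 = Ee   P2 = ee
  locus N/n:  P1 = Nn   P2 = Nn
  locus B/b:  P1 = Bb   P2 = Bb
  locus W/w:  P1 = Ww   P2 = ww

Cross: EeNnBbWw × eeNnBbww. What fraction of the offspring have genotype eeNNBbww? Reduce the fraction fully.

EeNnBbWw gametes: ENBW×1, ENBw×1, ENbW×1, ENbw×1, EnBW×1, EnBw×1, EnbW×1, Enbw×1, eNBW×1, eNBw×1, eNbW×1, eNbw×1, enBW×1, enBw×1, enbW×1, enbw×1
eeNnBbww gametes: eNBw×4, eNbw×4, enBw×4, enbw×4
EeNnBbWw×eeNnBbww grid (16·16=256): EeNNBBWw=4 EeNNBBww=4 EeNNBbWw=8 EeNNBbww=8 EeNNbbWw=4 EeNNbbww=4 EeNnBBWw=8 EeNnBBww=8 EeNnBbWw=16 EeNnBbww=16 EeNnbbWw=8 EeNnbbww=8 EennBBWw=4 EennBBww=4 EennBbWw=8 EennBbww=8 EennbbWw=4 Eennbbww=4 eeNNBBWw=4 eeNNBBww=4 eeNNBbWw=8 eeNNBbww=8 eeNNbbWw=4 eeNNbbww=4 eeNnBBWw=8 eeNnBBww=8 eeNnBbWw=16 eeNnBbww=16 eeNnbbWw=8 eeNnbbww=8 eennBBWw=4 eennBBww=4 eennBbWw=8 eennBbww=8 eennbbWw=4 eennbbww=4
eeNNBbww hits 8/256; gcd=8; 8÷8/256÷8 = 1/32

P(eeNNBbww) = 1/32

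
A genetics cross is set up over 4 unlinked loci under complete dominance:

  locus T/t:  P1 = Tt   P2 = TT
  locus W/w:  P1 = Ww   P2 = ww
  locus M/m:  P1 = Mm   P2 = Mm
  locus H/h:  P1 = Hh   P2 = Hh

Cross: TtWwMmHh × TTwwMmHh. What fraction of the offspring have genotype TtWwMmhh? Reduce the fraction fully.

TtWwMmHh gametes: TWMH×1, TWMh×1, TWmH×1, TWmh×1, TwMH×1, TwMh×1, TwmH×1, Twmh×1, tWMH×1, tWMh×1, tWmH×1, tWmh×1, twMH×1, twMh×1, twmH×1, twmh×1
TTwwMmHh gametes: TwMH×4, TwMh×4, TwmH×4, Twmh×4
TtWwMmHh×TTwwMmHh grid (16·16=256): TTWwMMHH=4 TTWwMMHh=8 TTWwMMhh=4 TTWwMmHH=8 TTWwMmHh=16 TTWwMmhh=8 TTWwmmHH=4 TTWwmmHh=8 TTWwmmhh=4 TTwwMMHH=4 TTwwMMHh=8 TTwwMMhh=4 TTwwMmHH=8 TTwwMmHh=16 TTwwMmhh=8 TTwwmmHH=4 TTwwmmHh=8 TTwwmmhh=4 TtWwMMHH=4 TtWwMMHh=8 TtWwMMhh=4 TtWwMmHH=8 TtWwMmHh=16 TtWwMmhh=8 TtWwmmHH=4 TtWwmmHh=8 TtWwmmhh=4 TtwwMMHH=4 TtwwMMHh=8 TtwwMMhh=4 TtwwMmHH=8 TtwwMmHh=16 TtwwMmhh=8 TtwwmmHH=4 TtwwmmHh=8 Ttwwmmhh=4
TtWwMmhh hits 8/256; gcd=8; 8÷8/256÷8 = 1/32

P(TtWwMmhh) = 1/32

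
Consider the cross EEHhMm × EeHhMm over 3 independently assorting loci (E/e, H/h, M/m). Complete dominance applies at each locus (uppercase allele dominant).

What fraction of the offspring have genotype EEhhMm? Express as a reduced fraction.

P(EEhhMm) = 1/16

EEHhMm gametes: EHM×2, EHm×2, EhM×2, Ehm×2
EeHhMm gametes: EHM×1, EHm×1, EhM×1, Ehm×1, eHM×1, eHm×1, ehM×1, ehm×1
EEHhMm×EeHhMm grid (8·8=64): EEHHMM=2 EEHHMm=4 EEHHmm=2 EEHhMM=4 EEHhMm=8 EEHhmm=4 EEhhMM=2 EEhhMm=4 EEhhmm=2 EeHHMM=2 EeHHMm=4 EeHHmm=2 EeHhMM=4 EeHhMm=8 EeHhmm=4 EehhMM=2 EehhMm=4 Eehhmm=2
EEhhMm hits 4/64; gcd=4; 4÷4/64÷4 = 1/16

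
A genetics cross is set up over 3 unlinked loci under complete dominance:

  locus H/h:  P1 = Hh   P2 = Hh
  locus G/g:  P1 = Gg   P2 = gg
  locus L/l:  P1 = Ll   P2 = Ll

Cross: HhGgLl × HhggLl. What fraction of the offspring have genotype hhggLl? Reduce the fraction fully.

HhGgLl gametes: HGL×1, HGl×1, HgL×1, Hgl×1, hGL×1, hGl×1, hgL×1, hgl×1
HhggLl gametes: HgL×2, Hgl×2, hgL×2, hgl×2
HhGgLl×HhggLl grid (8·8=64): HHGgLL=2 HHGgLl=4 HHGgll=2 HHggLL=2 HHggLl=4 HHggll=2 HhGgLL=4 HhGgLl=8 HhGgll=4 HhggLL=4 HhggLl=8 Hhggll=4 hhGgLL=2 hhGgLl=4 hhGgll=2 hhggLL=2 hhggLl=4 hhggll=2
hhggLl hits 4/64; gcd=4; 4÷4/64÷4 = 1/16

P(hhggLl) = 1/16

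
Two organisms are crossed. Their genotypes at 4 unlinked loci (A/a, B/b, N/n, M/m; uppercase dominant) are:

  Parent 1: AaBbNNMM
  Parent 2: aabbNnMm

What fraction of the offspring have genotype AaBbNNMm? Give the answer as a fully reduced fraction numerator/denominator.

P(AaBbNNMm) = 1/16

AaBbNNMM gametes: ABNM×4, AbNM×4, aBNM×4, abNM×4
aabbNnMm gametes: abNM×4, abNm×4, abnM×4, abnm×4
AaBbNNMM×aabbNnMm grid (16·16=256): AaBbNNMM=16 AaBbNNMm=16 AaBbNnMM=16 AaBbNnMm=16 AabbNNMM=16 AabbNNMm=16 AabbNnMM=16 AabbNnMm=16 aaBbNNMM=16 aaBbNNMm=16 aaBbNnMM=16 aaBbNnMm=16 aabbNNMM=16 aabbNNMm=16 aabbNnMM=16 aabbNnMm=16
AaBbNNMm hits 16/256; gcd=16; 16÷16/256÷16 = 1/16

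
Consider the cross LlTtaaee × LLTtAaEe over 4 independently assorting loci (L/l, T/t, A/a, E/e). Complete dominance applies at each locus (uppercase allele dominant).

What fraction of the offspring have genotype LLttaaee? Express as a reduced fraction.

P(LLttaaee) = 1/32

LlTtaaee gametes: LTae×4, Ltae×4, lTae×4, ltae×4
LLTtAaEe gametes: LTAE×2, LTAe×2, LTaE×2, LTae×2, LtAE×2, LtAe×2, LtaE×2, Ltae×2
LlTtaaee×LLTtAaEe grid (16·16=256): LLTTAaEe=8 LLTTAaee=8 LLTTaaEe=8 LLTTaaee=8 LLTtAaEe=16 LLTtAaee=16 LLTtaaEe=16 LLTtaaee=16 LLttAaEe=8 LLttAaee=8 LLttaaEe=8 LLttaaee=8 LlTTAaEe=8 LlTTAaee=8 LlTTaaEe=8 LlTTaaee=8 LlTtAaEe=16 LlTtAaee=16 LlTtaaEe=16 LlTtaaee=16 LlttAaEe=8 LlttAaee=8 LlttaaEe=8 Llttaaee=8
LLttaaee hits 8/256; gcd=8; 8÷8/256÷8 = 1/32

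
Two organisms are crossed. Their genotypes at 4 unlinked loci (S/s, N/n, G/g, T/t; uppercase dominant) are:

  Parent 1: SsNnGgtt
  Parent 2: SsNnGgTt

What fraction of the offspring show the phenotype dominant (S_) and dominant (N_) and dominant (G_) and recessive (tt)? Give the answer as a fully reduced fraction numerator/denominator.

P(S_ N_ G_ tt) = 27/128

SsNnGgtt gametes: SNGt×2, SNgt×2, SnGt×2, Sngt×2, sNGt×2, sNgt×2, snGt×2, sngt×2
SsNnGgTt gametes: SNGT×1, SNGt×1, SNgT×1, SNgt×1, SnGT×1, SnGt×1, SngT×1, Sngt×1, sNGT×1, sNGt×1, sNgT×1, sNgt×1, snGT×1, snGt×1, sngT×1, sngt×1
SsNnGgtt×SsNnGgTt grid (16·16=256): SSNNGGTt=2 SSNNGGtt=2 SSNNGgTt=4 SSNNGgtt=4 SSNNggTt=2 SSNNggtt=2 SSNnGGTt=4 SSNnGGtt=4 SSNnGgTt=8 SSNnGgtt=8 SSNnggTt=4 SSNnggtt=4 SSnnGGTt=2 SSnnGGtt=2 SSnnGgTt=4 SSnnGgtt=4 SSnnggTt=2 SSnnggtt=2 SsNNGGTt=4 SsNNGGtt=4 SsNNGgTt=8 SsNNGgtt=8 SsNNggTt=4 SsNNggtt=4 SsNnGGTt=8 SsNnGGtt=8 SsNnGgTt=16 SsNnGgtt=16 SsNnggTt=8 SsNnggtt=8 SsnnGGTt=4 SsnnGGtt=4 SsnnGgTt=8 SsnnGgtt=8 SsnnggTt=4 Ssnnggtt=4 ssNNGGTt=2 ssNNGGtt=2 ssNNGgTt=4 ssNNGgtt=4 ssNNggTt=2 ssNNggtt=2 ssNnGGTt=4 ssNnGGtt=4 ssNnGgTt=8 ssNnGgtt=8 ssNnggTt=4 ssNnggtt=4 ssnnGGTt=2 ssnnGGtt=2 ssnnGgTt=4 ssnnGgtt=4 ssnnggTt=2 ssnnggtt=2
S_ N_ G_ tt hits 54/256; gcd=2; 54÷2/256÷2 = 27/128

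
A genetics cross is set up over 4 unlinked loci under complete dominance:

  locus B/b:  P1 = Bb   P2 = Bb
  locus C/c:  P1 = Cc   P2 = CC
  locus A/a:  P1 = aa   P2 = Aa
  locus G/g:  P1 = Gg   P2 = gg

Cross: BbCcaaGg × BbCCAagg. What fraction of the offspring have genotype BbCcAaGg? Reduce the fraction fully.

P(BbCcAaGg) = 1/16

BbCcaaGg gametes: BCaG×2, BCag×2, BcaG×2, Bcag×2, bCaG×2, bCag×2, bcaG×2, bcag×2
BbCCAagg gametes: BCAg×4, BCag×4, bCAg×4, bCag×4
BbCcaaGg×BbCCAagg grid (16·16=256): BBCCAaGg=8 BBCCAagg=8 BBCCaaGg=8 BBCCaagg=8 BBCcAaGg=8 BBCcAagg=8 BBCcaaGg=8 BBCcaagg=8 BbCCAaGg=16 BbCCAagg=16 BbCCaaGg=16 BbCCaagg=16 BbCcAaGg=16 BbCcAagg=16 BbCcaaGg=16 BbCcaagg=16 bbCCAaGg=8 bbCCAagg=8 bbCCaaGg=8 bbCCaagg=8 bbCcAaGg=8 bbCcAagg=8 bbCcaaGg=8 bbCcaagg=8
BbCcAaGg hits 16/256; gcd=16; 16÷16/256÷16 = 1/16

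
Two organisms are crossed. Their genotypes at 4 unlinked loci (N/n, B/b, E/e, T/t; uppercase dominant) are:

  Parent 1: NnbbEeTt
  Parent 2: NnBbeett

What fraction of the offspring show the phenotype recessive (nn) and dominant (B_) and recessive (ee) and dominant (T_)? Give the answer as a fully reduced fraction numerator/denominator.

P(nn B_ ee T_) = 1/32

NnbbEeTt gametes: NbET×2, NbEt×2, NbeT×2, Nbet×2, nbET×2, nbEt×2, nbeT×2, nbet×2
NnBbeett gametes: NBet×4, Nbet×4, nBet×4, nbet×4
NnbbEeTt×NnBbeett grid (16·16=256): NNBbEeTt=8 NNBbEett=8 NNBbeeTt=8 NNBbeett=8 NNbbEeTt=8 NNbbEett=8 NNbbeeTt=8 NNbbeett=8 NnBbEeTt=16 NnBbEett=16 NnBbeeTt=16 NnBbeett=16 NnbbEeTt=16 NnbbEett=16 NnbbeeTt=16 Nnbbeett=16 nnBbEeTt=8 nnBbEett=8 nnBbeeTt=8 nnBbeett=8 nnbbEeTt=8 nnbbEett=8 nnbbeeTt=8 nnbbeett=8
nn B_ ee T_ hits 8/256; gcd=8; 8÷8/256÷8 = 1/32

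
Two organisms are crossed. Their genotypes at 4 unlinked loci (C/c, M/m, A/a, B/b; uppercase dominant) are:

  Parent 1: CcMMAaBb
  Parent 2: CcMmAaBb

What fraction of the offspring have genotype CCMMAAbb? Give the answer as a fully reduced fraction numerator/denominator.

CcMMAaBb gametes: CMAB×2, CMAb×2, CMaB×2, CMab×2, cMAB×2, cMAb×2, cMaB×2, cMab×2
CcMmAaBb gametes: CMAB×1, CMAb×1, CMaB×1, CMab×1, CmAB×1, CmAb×1, CmaB×1, Cmab×1, cMAB×1, cMAb×1, cMaB×1, cMab×1, cmAB×1, cmAb×1, cmaB×1, cmab×1
CcMMAaBb×CcMmAaBb grid (16·16=256): CCMMAABB=2 CCMMAABb=4 CCMMAAbb=2 CCMMAaBB=4 CCMMAaBb=8 CCMMAabb=4 CCMMaaBB=2 CCMMaaBb=4 CCMMaabb=2 CCMmAABB=2 CCMmAABb=4 CCMmAAbb=2 CCMmAaBB=4 CCMmAaBb=8 CCMmAabb=4 CCMmaaBB=2 CCMmaaBb=4 CCMmaabb=2 CcMMAABB=4 CcMMAABb=8 CcMMAAbb=4 CcMMAaBB=8 CcMMAaBb=16 CcMMAabb=8 CcMMaaBB=4 CcMMaaBb=8 CcMMaabb=4 CcMmAABB=4 CcMmAABb=8 CcMmAAbb=4 CcMmAaBB=8 CcMmAaBb=16 CcMmAabb=8 CcMmaaBB=4 CcMmaaBb=8 CcMmaabb=4 ccMMAABB=2 ccMMAABb=4 ccMMAAbb=2 ccMMAaBB=4 ccMMAaBb=8 ccMMAabb=4 ccMMaaBB=2 ccMMaaBb=4 ccMMaabb=2 ccMmAABB=2 ccMmAABb=4 ccMmAAbb=2 ccMmAaBB=4 ccMmAaBb=8 ccMmAabb=4 ccMmaaBB=2 ccMmaaBb=4 ccMmaabb=2
CCMMAAbb hits 2/256; gcd=2; 2÷2/256÷2 = 1/128

P(CCMMAAbb) = 1/128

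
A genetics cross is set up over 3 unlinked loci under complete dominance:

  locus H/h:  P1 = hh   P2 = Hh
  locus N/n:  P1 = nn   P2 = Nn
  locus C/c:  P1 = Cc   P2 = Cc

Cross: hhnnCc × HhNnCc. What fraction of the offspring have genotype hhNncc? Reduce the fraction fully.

P(hhNncc) = 1/16

hhnnCc gametes: hnC×4, hnc×4
HhNnCc gametes: HNC×1, HNc×1, HnC×1, Hnc×1, hNC×1, hNc×1, hnC×1, hnc×1
hhnnCc×HhNnCc grid (8·8=64): HhNnCC=4 HhNnCc=8 HhNncc=4 HhnnCC=4 HhnnCc=8 Hhnncc=4 hhNnCC=4 hhNnCc=8 hhNncc=4 hhnnCC=4 hhnnCc=8 hhnncc=4
hhNncc hits 4/64; gcd=4; 4÷4/64÷4 = 1/16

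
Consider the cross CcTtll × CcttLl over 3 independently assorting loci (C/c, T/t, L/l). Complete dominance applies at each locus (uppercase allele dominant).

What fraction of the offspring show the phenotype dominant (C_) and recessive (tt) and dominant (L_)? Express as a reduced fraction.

P(C_ tt L_) = 3/16

CcTtll gametes: CTl×2, Ctl×2, cTl×2, ctl×2
CcttLl gametes: CtL×2, Ctl×2, ctL×2, ctl×2
CcTtll×CcttLl grid (8·8=64): CCTtLl=4 CCTtll=4 CCttLl=4 CCttll=4 CcTtLl=8 CcTtll=8 CcttLl=8 Ccttll=8 ccTtLl=4 ccTtll=4 ccttLl=4 ccttll=4
C_ tt L_ hits 12/64; gcd=4; 12÷4/64÷4 = 3/16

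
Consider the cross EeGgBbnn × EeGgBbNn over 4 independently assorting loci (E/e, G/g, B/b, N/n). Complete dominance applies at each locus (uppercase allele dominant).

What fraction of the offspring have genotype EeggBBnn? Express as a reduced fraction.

EeGgBbnn gametes: EGBn×2, EGbn×2, EgBn×2, Egbn×2, eGBn×2, eGbn×2, egBn×2, egbn×2
EeGgBbNn gametes: EGBN×1, EGBn×1, EGbN×1, EGbn×1, EgBN×1, EgBn×1, EgbN×1, Egbn×1, eGBN×1, eGBn×1, eGbN×1, eGbn×1, egBN×1, egBn×1, egbN×1, egbn×1
EeGgBbnn×EeGgBbNn grid (16·16=256): EEGGBBNn=2 EEGGBBnn=2 EEGGBbNn=4 EEGGBbnn=4 EEGGbbNn=2 EEGGbbnn=2 EEGgBBNn=4 EEGgBBnn=4 EEGgBbNn=8 EEGgBbnn=8 EEGgbbNn=4 EEGgbbnn=4 EEggBBNn=2 EEggBBnn=2 EEggBbNn=4 EEggBbnn=4 EEggbbNn=2 EEggbbnn=2 EeGGBBNn=4 EeGGBBnn=4 EeGGBbNn=8 EeGGBbnn=8 EeGGbbNn=4 EeGGbbnn=4 EeGgBBNn=8 EeGgBBnn=8 EeGgBbNn=16 EeGgBbnn=16 EeGgbbNn=8 EeGgbbnn=8 EeggBBNn=4 EeggBBnn=4 EeggBbNn=8 EeggBbnn=8 EeggbbNn=4 Eeggbbnn=4 eeGGBBNn=2 eeGGBBnn=2 eeGGBbNn=4 eeGGBbnn=4 eeGGbbNn=2 eeGGbbnn=2 eeGgBBNn=4 eeGgBBnn=4 eeGgBbNn=8 eeGgBbnn=8 eeGgbbNn=4 eeGgbbnn=4 eeggBBNn=2 eeggBBnn=2 eeggBbNn=4 eeggBbnn=4 eeggbbNn=2 eeggbbnn=2
EeggBBnn hits 4/256; gcd=4; 4÷4/256÷4 = 1/64

P(EeggBBnn) = 1/64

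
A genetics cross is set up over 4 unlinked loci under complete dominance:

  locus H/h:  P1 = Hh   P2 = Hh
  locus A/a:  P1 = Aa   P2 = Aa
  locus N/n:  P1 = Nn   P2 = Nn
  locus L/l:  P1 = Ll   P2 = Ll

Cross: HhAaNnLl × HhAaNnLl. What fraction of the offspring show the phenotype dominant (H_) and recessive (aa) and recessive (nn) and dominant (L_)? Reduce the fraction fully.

HhAaNnLl gametes: HANL×1, HANl×1, HAnL×1, HAnl×1, HaNL×1, HaNl×1, HanL×1, Hanl×1, hANL×1, hANl×1, hAnL×1, hAnl×1, haNL×1, haNl×1, hanL×1, hanl×1
HhAaNnLl gametes: HANL×1, HANl×1, HAnL×1, HAnl×1, HaNL×1, HaNl×1, HanL×1, Hanl×1, hANL×1, hANl×1, hAnL×1, hAnl×1, haNL×1, haNl×1, hanL×1, hanl×1
HhAaNnLl×HhAaNnLl grid (16·16=256): HHAANNLL=1 HHAANNLl=2 HHAANNll=1 HHAANnLL=2 HHAANnLl=4 HHAANnll=2 HHAAnnLL=1 HHAAnnLl=2 HHAAnnll=1 HHAaNNLL=2 HHAaNNLl=4 HHAaNNll=2 HHAaNnLL=4 HHAaNnLl=8 HHAaNnll=4 HHAannLL=2 HHAannLl=4 HHAannll=2 HHaaNNLL=1 HHaaNNLl=2 HHaaNNll=1 HHaaNnLL=2 HHaaNnLl=4 HHaaNnll=2 HHaannLL=1 HHaannLl=2 HHaannll=1 HhAANNLL=2 HhAANNLl=4 HhAANNll=2 HhAANnLL=4 HhAANnLl=8 HhAANnll=4 HhAAnnLL=2 HhAAnnLl=4 HhAAnnll=2 HhAaNNLL=4 HhAaNNLl=8 HhAaNNll=4 HhAaNnLL=8 HhAaNnLl=16 HhAaNnll=8 HhAannLL=4 HhAannLl=8 HhAannll=4 HhaaNNLL=2 HhaaNNLl=4 HhaaNNll=2 HhaaNnLL=4 HhaaNnLl=8 HhaaNnll=4 HhaannLL=2 HhaannLl=4 Hhaannll=2 hhAANNLL=1 hhAANNLl=2 hhAANNll=1 hhAANnLL=2 hhAANnLl=4 hhAANnll=2 hhAAnnLL=1 hhAAnnLl=2 hhAAnnll=1 hhAaNNLL=2 hhAaNNLl=4 hhAaNNll=2 hhAaNnLL=4 hhAaNnLl=8 hhAaNnll=4 hhAannLL=2 hhAannLl=4 hhAannll=2 hhaaNNLL=1 hhaaNNLl=2 hhaaNNll=1 hhaaNnLL=2 hhaaNnLl=4 hhaaNnll=2 hhaannLL=1 hhaannLl=2 hhaannll=1
H_ aa nn L_ hits 9/256; gcd=1; 9÷1/256÷1 = 9/256

P(H_ aa nn L_) = 9/256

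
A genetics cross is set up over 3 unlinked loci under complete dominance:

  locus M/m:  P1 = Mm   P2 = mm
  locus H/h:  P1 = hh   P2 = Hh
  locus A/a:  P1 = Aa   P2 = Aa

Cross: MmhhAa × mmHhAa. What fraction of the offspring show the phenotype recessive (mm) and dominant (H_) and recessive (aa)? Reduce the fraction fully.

P(mm H_ aa) = 1/16

MmhhAa gametes: MhA×2, Mha×2, mhA×2, mha×2
mmHhAa gametes: mHA×2, mHa×2, mhA×2, mha×2
MmhhAa×mmHhAa grid (8·8=64): MmHhAA=4 MmHhAa=8 MmHhaa=4 MmhhAA=4 MmhhAa=8 Mmhhaa=4 mmHhAA=4 mmHhAa=8 mmHhaa=4 mmhhAA=4 mmhhAa=8 mmhhaa=4
mm H_ aa hits 4/64; gcd=4; 4÷4/64÷4 = 1/16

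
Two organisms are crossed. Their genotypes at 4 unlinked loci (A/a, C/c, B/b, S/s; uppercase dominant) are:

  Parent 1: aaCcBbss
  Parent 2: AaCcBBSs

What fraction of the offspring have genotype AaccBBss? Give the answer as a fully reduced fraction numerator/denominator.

aaCcBbss gametes: aCBs×4, aCbs×4, acBs×4, acbs×4
AaCcBBSs gametes: ACBS×2, ACBs×2, AcBS×2, AcBs×2, aCBS×2, aCBs×2, acBS×2, acBs×2
aaCcBbss×AaCcBBSs grid (16·16=256): AaCCBBSs=8 AaCCBBss=8 AaCCBbSs=8 AaCCBbss=8 AaCcBBSs=16 AaCcBBss=16 AaCcBbSs=16 AaCcBbss=16 AaccBBSs=8 AaccBBss=8 AaccBbSs=8 AaccBbss=8 aaCCBBSs=8 aaCCBBss=8 aaCCBbSs=8 aaCCBbss=8 aaCcBBSs=16 aaCcBBss=16 aaCcBbSs=16 aaCcBbss=16 aaccBBSs=8 aaccBBss=8 aaccBbSs=8 aaccBbss=8
AaccBBss hits 8/256; gcd=8; 8÷8/256÷8 = 1/32

P(AaccBBss) = 1/32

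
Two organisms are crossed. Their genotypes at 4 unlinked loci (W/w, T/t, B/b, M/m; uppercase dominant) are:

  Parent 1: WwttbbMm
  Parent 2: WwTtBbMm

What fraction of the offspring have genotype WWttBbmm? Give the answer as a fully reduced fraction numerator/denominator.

WwttbbMm gametes: WtbM×4, Wtbm×4, wtbM×4, wtbm×4
WwTtBbMm gametes: WTBM×1, WTBm×1, WTbM×1, WTbm×1, WtBM×1, WtBm×1, WtbM×1, Wtbm×1, wTBM×1, wTBm×1, wTbM×1, wTbm×1, wtBM×1, wtBm×1, wtbM×1, wtbm×1
WwttbbMm×WwTtBbMm grid (16·16=256): WWTtBbMM=4 WWTtBbMm=8 WWTtBbmm=4 WWTtbbMM=4 WWTtbbMm=8 WWTtbbmm=4 WWttBbMM=4 WWttBbMm=8 WWttBbmm=4 WWttbbMM=4 WWttbbMm=8 WWttbbmm=4 WwTtBbMM=8 WwTtBbMm=16 WwTtBbmm=8 WwTtbbMM=8 WwTtbbMm=16 WwTtbbmm=8 WwttBbMM=8 WwttBbMm=16 WwttBbmm=8 WwttbbMM=8 WwttbbMm=16 Wwttbbmm=8 wwTtBbMM=4 wwTtBbMm=8 wwTtBbmm=4 wwTtbbMM=4 wwTtbbMm=8 wwTtbbmm=4 wwttBbMM=4 wwttBbMm=8 wwttBbmm=4 wwttbbMM=4 wwttbbMm=8 wwttbbmm=4
WWttBbmm hits 4/256; gcd=4; 4÷4/256÷4 = 1/64

P(WWttBbmm) = 1/64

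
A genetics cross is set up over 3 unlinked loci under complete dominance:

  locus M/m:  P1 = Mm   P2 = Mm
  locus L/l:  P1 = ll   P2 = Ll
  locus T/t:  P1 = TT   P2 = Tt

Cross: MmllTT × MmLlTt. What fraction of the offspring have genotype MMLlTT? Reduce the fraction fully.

P(MMLlTT) = 1/16

MmllTT gametes: MlT×4, mlT×4
MmLlTt gametes: MLT×1, MLt×1, MlT×1, Mlt×1, mLT×1, mLt×1, mlT×1, mlt×1
MmllTT×MmLlTt grid (8·8=64): MMLlTT=4 MMLlTt=4 MMllTT=4 MMllTt=4 MmLlTT=8 MmLlTt=8 MmllTT=8 MmllTt=8 mmLlTT=4 mmLlTt=4 mmllTT=4 mmllTt=4
MMLlTT hits 4/64; gcd=4; 4÷4/64÷4 = 1/16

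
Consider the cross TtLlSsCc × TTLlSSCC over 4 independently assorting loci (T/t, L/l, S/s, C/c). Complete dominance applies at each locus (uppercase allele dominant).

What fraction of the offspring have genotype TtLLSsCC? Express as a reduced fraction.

P(TtLLSsCC) = 1/32

TtLlSsCc gametes: TLSC×1, TLSc×1, TLsC×1, TLsc×1, TlSC×1, TlSc×1, TlsC×1, Tlsc×1, tLSC×1, tLSc×1, tLsC×1, tLsc×1, tlSC×1, tlSc×1, tlsC×1, tlsc×1
TTLlSSCC gametes: TLSC×8, TlSC×8
TtLlSsCc×TTLlSSCC grid (16·16=256): TTLLSSCC=8 TTLLSSCc=8 TTLLSsCC=8 TTLLSsCc=8 TTLlSSCC=16 TTLlSSCc=16 TTLlSsCC=16 TTLlSsCc=16 TTllSSCC=8 TTllSSCc=8 TTllSsCC=8 TTllSsCc=8 TtLLSSCC=8 TtLLSSCc=8 TtLLSsCC=8 TtLLSsCc=8 TtLlSSCC=16 TtLlSSCc=16 TtLlSsCC=16 TtLlSsCc=16 TtllSSCC=8 TtllSSCc=8 TtllSsCC=8 TtllSsCc=8
TtLLSsCC hits 8/256; gcd=8; 8÷8/256÷8 = 1/32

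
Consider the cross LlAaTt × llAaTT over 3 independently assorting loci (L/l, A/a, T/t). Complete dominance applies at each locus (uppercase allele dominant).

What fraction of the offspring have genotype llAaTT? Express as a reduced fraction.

LlAaTt gametes: LAT×1, LAt×1, LaT×1, Lat×1, lAT×1, lAt×1, laT×1, lat×1
llAaTT gametes: lAT×4, laT×4
LlAaTt×llAaTT grid (8·8=64): LlAATT=4 LlAATt=4 LlAaTT=8 LlAaTt=8 LlaaTT=4 LlaaTt=4 llAATT=4 llAATt=4 llAaTT=8 llAaTt=8 llaaTT=4 llaaTt=4
llAaTT hits 8/64; gcd=8; 8÷8/64÷8 = 1/8

P(llAaTT) = 1/8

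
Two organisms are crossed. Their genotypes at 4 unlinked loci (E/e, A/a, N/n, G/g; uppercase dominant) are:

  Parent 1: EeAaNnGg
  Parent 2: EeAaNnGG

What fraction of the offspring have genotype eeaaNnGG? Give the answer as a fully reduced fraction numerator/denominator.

P(eeaaNnGG) = 1/64

EeAaNnGg gametes: EANG×1, EANg×1, EAnG×1, EAng×1, EaNG×1, EaNg×1, EanG×1, Eang×1, eANG×1, eANg×1, eAnG×1, eAng×1, eaNG×1, eaNg×1, eanG×1, eang×1
EeAaNnGG gametes: EANG×2, EAnG×2, EaNG×2, EanG×2, eANG×2, eAnG×2, eaNG×2, eanG×2
EeAaNnGg×EeAaNnGG grid (16·16=256): EEAANNGG=2 EEAANNGg=2 EEAANnGG=4 EEAANnGg=4 EEAAnnGG=2 EEAAnnGg=2 EEAaNNGG=4 EEAaNNGg=4 EEAaNnGG=8 EEAaNnGg=8 EEAannGG=4 EEAannGg=4 EEaaNNGG=2 EEaaNNGg=2 EEaaNnGG=4 EEaaNnGg=4 EEaannGG=2 EEaannGg=2 EeAANNGG=4 EeAANNGg=4 EeAANnGG=8 EeAANnGg=8 EeAAnnGG=4 EeAAnnGg=4 EeAaNNGG=8 EeAaNNGg=8 EeAaNnGG=16 EeAaNnGg=16 EeAannGG=8 EeAannGg=8 EeaaNNGG=4 EeaaNNGg=4 EeaaNnGG=8 EeaaNnGg=8 EeaannGG=4 EeaannGg=4 eeAANNGG=2 eeAANNGg=2 eeAANnGG=4 eeAANnGg=4 eeAAnnGG=2 eeAAnnGg=2 eeAaNNGG=4 eeAaNNGg=4 eeAaNnGG=8 eeAaNnGg=8 eeAannGG=4 eeAannGg=4 eeaaNNGG=2 eeaaNNGg=2 eeaaNnGG=4 eeaaNnGg=4 eeaannGG=2 eeaannGg=2
eeaaNnGG hits 4/256; gcd=4; 4÷4/256÷4 = 1/64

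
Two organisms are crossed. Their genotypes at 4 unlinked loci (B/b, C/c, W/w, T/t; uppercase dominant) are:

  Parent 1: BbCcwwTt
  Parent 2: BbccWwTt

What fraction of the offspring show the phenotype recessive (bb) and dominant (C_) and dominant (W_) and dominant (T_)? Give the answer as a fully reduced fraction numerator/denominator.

BbCcwwTt gametes: BCwT×2, BCwt×2, BcwT×2, Bcwt×2, bCwT×2, bCwt×2, bcwT×2, bcwt×2
BbccWwTt gametes: BcWT×2, BcWt×2, BcwT×2, Bcwt×2, bcWT×2, bcWt×2, bcwT×2, bcwt×2
BbCcwwTt×BbccWwTt grid (16·16=256): BBCcWwTT=4 BBCcWwTt=8 BBCcWwtt=4 BBCcwwTT=4 BBCcwwTt=8 BBCcwwtt=4 BBccWwTT=4 BBccWwTt=8 BBccWwtt=4 BBccwwTT=4 BBccwwTt=8 BBccwwtt=4 BbCcWwTT=8 BbCcWwTt=16 BbCcWwtt=8 BbCcwwTT=8 BbCcwwTt=16 BbCcwwtt=8 BbccWwTT=8 BbccWwTt=16 BbccWwtt=8 BbccwwTT=8 BbccwwTt=16 Bbccwwtt=8 bbCcWwTT=4 bbCcWwTt=8 bbCcWwtt=4 bbCcwwTT=4 bbCcwwTt=8 bbCcwwtt=4 bbccWwTT=4 bbccWwTt=8 bbccWwtt=4 bbccwwTT=4 bbccwwTt=8 bbccwwtt=4
bb C_ W_ T_ hits 12/256; gcd=4; 12÷4/256÷4 = 3/64

P(bb C_ W_ T_) = 3/64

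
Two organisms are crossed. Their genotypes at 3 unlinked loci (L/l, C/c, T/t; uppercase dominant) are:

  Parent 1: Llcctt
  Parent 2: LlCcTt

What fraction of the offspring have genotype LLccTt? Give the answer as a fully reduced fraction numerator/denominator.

Llcctt gametes: Lct×4, lct×4
LlCcTt gametes: LCT×1, LCt×1, LcT×1, Lct×1, lCT×1, lCt×1, lcT×1, lct×1
Llcctt×LlCcTt grid (8·8=64): LLCcTt=4 LLCctt=4 LLccTt=4 LLcctt=4 LlCcTt=8 LlCctt=8 LlccTt=8 Llcctt=8 llCcTt=4 llCctt=4 llccTt=4 llcctt=4
LLccTt hits 4/64; gcd=4; 4÷4/64÷4 = 1/16

P(LLccTt) = 1/16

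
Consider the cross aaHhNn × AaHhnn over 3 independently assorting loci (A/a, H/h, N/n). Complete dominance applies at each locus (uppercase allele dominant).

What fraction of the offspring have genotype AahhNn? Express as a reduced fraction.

P(AahhNn) = 1/16

aaHhNn gametes: aHN×2, aHn×2, ahN×2, ahn×2
AaHhnn gametes: AHn×2, Ahn×2, aHn×2, ahn×2
aaHhNn×AaHhnn grid (8·8=64): AaHHNn=4 AaHHnn=4 AaHhNn=8 AaHhnn=8 AahhNn=4 Aahhnn=4 aaHHNn=4 aaHHnn=4 aaHhNn=8 aaHhnn=8 aahhNn=4 aahhnn=4
AahhNn hits 4/64; gcd=4; 4÷4/64÷4 = 1/16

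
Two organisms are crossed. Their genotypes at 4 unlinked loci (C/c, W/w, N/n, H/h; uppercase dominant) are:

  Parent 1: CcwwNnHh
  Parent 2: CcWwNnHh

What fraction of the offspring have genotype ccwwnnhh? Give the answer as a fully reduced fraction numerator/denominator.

P(ccwwnnhh) = 1/128

CcwwNnHh gametes: CwNH×2, CwNh×2, CwnH×2, Cwnh×2, cwNH×2, cwNh×2, cwnH×2, cwnh×2
CcWwNnHh gametes: CWNH×1, CWNh×1, CWnH×1, CWnh×1, CwNH×1, CwNh×1, CwnH×1, Cwnh×1, cWNH×1, cWNh×1, cWnH×1, cWnh×1, cwNH×1, cwNh×1, cwnH×1, cwnh×1
CcwwNnHh×CcWwNnHh grid (16·16=256): CCWwNNHH=2 CCWwNNHh=4 CCWwNNhh=2 CCWwNnHH=4 CCWwNnHh=8 CCWwNnhh=4 CCWwnnHH=2 CCWwnnHh=4 CCWwnnhh=2 CCwwNNHH=2 CCwwNNHh=4 CCwwNNhh=2 CCwwNnHH=4 CCwwNnHh=8 CCwwNnhh=4 CCwwnnHH=2 CCwwnnHh=4 CCwwnnhh=2 CcWwNNHH=4 CcWwNNHh=8 CcWwNNhh=4 CcWwNnHH=8 CcWwNnHh=16 CcWwNnhh=8 CcWwnnHH=4 CcWwnnHh=8 CcWwnnhh=4 CcwwNNHH=4 CcwwNNHh=8 CcwwNNhh=4 CcwwNnHH=8 CcwwNnHh=16 CcwwNnhh=8 CcwwnnHH=4 CcwwnnHh=8 Ccwwnnhh=4 ccWwNNHH=2 ccWwNNHh=4 ccWwNNhh=2 ccWwNnHH=4 ccWwNnHh=8 ccWwNnhh=4 ccWwnnHH=2 ccWwnnHh=4 ccWwnnhh=2 ccwwNNHH=2 ccwwNNHh=4 ccwwNNhh=2 ccwwNnHH=4 ccwwNnHh=8 ccwwNnhh=4 ccwwnnHH=2 ccwwnnHh=4 ccwwnnhh=2
ccwwnnhh hits 2/256; gcd=2; 2÷2/256÷2 = 1/128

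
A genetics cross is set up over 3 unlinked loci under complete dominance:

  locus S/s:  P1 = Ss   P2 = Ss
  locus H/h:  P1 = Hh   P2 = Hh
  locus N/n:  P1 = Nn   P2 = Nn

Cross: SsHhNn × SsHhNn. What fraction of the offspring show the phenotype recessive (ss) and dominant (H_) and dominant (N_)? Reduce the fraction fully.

SsHhNn gametes: SHN×1, SHn×1, ShN×1, Shn×1, sHN×1, sHn×1, shN×1, shn×1
SsHhNn gametes: SHN×1, SHn×1, ShN×1, Shn×1, sHN×1, sHn×1, shN×1, shn×1
SsHhNn×SsHhNn grid (8·8=64): SSHHNN=1 SSHHNn=2 SSHHnn=1 SSHhNN=2 SSHhNn=4 SSHhnn=2 SShhNN=1 SShhNn=2 SShhnn=1 SsHHNN=2 SsHHNn=4 SsHHnn=2 SsHhNN=4 SsHhNn=8 SsHhnn=4 SshhNN=2 SshhNn=4 Sshhnn=2 ssHHNN=1 ssHHNn=2 ssHHnn=1 ssHhNN=2 ssHhNn=4 ssHhnn=2 sshhNN=1 sshhNn=2 sshhnn=1
ss H_ N_ hits 9/64; gcd=1; 9÷1/64÷1 = 9/64

P(ss H_ N_) = 9/64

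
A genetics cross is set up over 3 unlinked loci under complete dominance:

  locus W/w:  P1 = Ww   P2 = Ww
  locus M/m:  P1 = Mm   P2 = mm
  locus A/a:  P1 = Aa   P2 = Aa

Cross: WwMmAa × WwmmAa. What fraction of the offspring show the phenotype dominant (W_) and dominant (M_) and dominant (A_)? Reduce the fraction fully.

WwMmAa gametes: WMA×1, WMa×1, WmA×1, Wma×1, wMA×1, wMa×1, wmA×1, wma×1
WwmmAa gametes: WmA×2, Wma×2, wmA×2, wma×2
WwMmAa×WwmmAa grid (8·8=64): WWMmAA=2 WWMmAa=4 WWMmaa=2 WWmmAA=2 WWmmAa=4 WWmmaa=2 WwMmAA=4 WwMmAa=8 WwMmaa=4 WwmmAA=4 WwmmAa=8 Wwmmaa=4 wwMmAA=2 wwMmAa=4 wwMmaa=2 wwmmAA=2 wwmmAa=4 wwmmaa=2
W_ M_ A_ hits 18/64; gcd=2; 18÷2/64÷2 = 9/32

P(W_ M_ A_) = 9/32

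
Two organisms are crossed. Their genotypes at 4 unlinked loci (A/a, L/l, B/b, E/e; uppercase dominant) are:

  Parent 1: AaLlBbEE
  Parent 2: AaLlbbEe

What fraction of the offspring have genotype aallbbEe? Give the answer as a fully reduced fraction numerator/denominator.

AaLlBbEE gametes: ALBE×2, ALbE×2, AlBE×2, AlbE×2, aLBE×2, aLbE×2, alBE×2, albE×2
AaLlbbEe gametes: ALbE×2, ALbe×2, AlbE×2, Albe×2, aLbE×2, aLbe×2, albE×2, albe×2
AaLlBbEE×AaLlbbEe grid (16·16=256): AALLBbEE=4 AALLBbEe=4 AALLbbEE=4 AALLbbEe=4 AALlBbEE=8 AALlBbEe=8 AALlbbEE=8 AALlbbEe=8 AAllBbEE=4 AAllBbEe=4 AAllbbEE=4 AAllbbEe=4 AaLLBbEE=8 AaLLBbEe=8 AaLLbbEE=8 AaLLbbEe=8 AaLlBbEE=16 AaLlBbEe=16 AaLlbbEE=16 AaLlbbEe=16 AallBbEE=8 AallBbEe=8 AallbbEE=8 AallbbEe=8 aaLLBbEE=4 aaLLBbEe=4 aaLLbbEE=4 aaLLbbEe=4 aaLlBbEE=8 aaLlBbEe=8 aaLlbbEE=8 aaLlbbEe=8 aallBbEE=4 aallBbEe=4 aallbbEE=4 aallbbEe=4
aallbbEe hits 4/256; gcd=4; 4÷4/256÷4 = 1/64

P(aallbbEe) = 1/64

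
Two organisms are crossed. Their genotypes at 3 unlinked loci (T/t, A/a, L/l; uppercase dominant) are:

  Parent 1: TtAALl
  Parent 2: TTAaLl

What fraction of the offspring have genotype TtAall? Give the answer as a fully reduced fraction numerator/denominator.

TtAALl gametes: TAL×2, TAl×2, tAL×2, tAl×2
TTAaLl gametes: TAL×2, TAl×2, TaL×2, Tal×2
TtAALl×TTAaLl grid (8·8=64): TTAALL=4 TTAALl=8 TTAAll=4 TTAaLL=4 TTAaLl=8 TTAall=4 TtAALL=4 TtAALl=8 TtAAll=4 TtAaLL=4 TtAaLl=8 TtAall=4
TtAall hits 4/64; gcd=4; 4÷4/64÷4 = 1/16

P(TtAall) = 1/16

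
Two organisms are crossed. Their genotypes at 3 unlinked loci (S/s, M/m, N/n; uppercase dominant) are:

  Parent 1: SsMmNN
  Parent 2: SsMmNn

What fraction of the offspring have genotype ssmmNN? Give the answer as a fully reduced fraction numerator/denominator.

P(ssmmNN) = 1/32

SsMmNN gametes: SMN×2, SmN×2, sMN×2, smN×2
SsMmNn gametes: SMN×1, SMn×1, SmN×1, Smn×1, sMN×1, sMn×1, smN×1, smn×1
SsMmNN×SsMmNn grid (8·8=64): SSMMNN=2 SSMMNn=2 SSMmNN=4 SSMmNn=4 SSmmNN=2 SSmmNn=2 SsMMNN=4 SsMMNn=4 SsMmNN=8 SsMmNn=8 SsmmNN=4 SsmmNn=4 ssMMNN=2 ssMMNn=2 ssMmNN=4 ssMmNn=4 ssmmNN=2 ssmmNn=2
ssmmNN hits 2/64; gcd=2; 2÷2/64÷2 = 1/32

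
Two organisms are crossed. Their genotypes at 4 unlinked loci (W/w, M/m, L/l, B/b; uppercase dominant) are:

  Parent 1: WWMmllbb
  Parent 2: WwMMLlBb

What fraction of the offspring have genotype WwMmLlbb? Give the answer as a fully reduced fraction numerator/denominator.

P(WwMmLlbb) = 1/16

WWMmllbb gametes: WMlb×8, Wmlb×8
WwMMLlBb gametes: WMLB×2, WMLb×2, WMlB×2, WMlb×2, wMLB×2, wMLb×2, wMlB×2, wMlb×2
WWMmllbb×WwMMLlBb grid (16·16=256): WWMMLlBb=16 WWMMLlbb=16 WWMMllBb=16 WWMMllbb=16 WWMmLlBb=16 WWMmLlbb=16 WWMmllBb=16 WWMmllbb=16 WwMMLlBb=16 WwMMLlbb=16 WwMMllBb=16 WwMMllbb=16 WwMmLlBb=16 WwMmLlbb=16 WwMmllBb=16 WwMmllbb=16
WwMmLlbb hits 16/256; gcd=16; 16÷16/256÷16 = 1/16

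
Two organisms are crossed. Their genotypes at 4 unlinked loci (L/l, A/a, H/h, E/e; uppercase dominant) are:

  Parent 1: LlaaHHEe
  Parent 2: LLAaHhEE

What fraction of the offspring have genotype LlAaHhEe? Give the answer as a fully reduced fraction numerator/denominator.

P(LlAaHhEe) = 1/16

LlaaHHEe gametes: LaHE×4, LaHe×4, laHE×4, laHe×4
LLAaHhEE gametes: LAHE×4, LAhE×4, LaHE×4, LahE×4
LlaaHHEe×LLAaHhEE grid (16·16=256): LLAaHHEE=16 LLAaHHEe=16 LLAaHhEE=16 LLAaHhEe=16 LLaaHHEE=16 LLaaHHEe=16 LLaaHhEE=16 LLaaHhEe=16 LlAaHHEE=16 LlAaHHEe=16 LlAaHhEE=16 LlAaHhEe=16 LlaaHHEE=16 LlaaHHEe=16 LlaaHhEE=16 LlaaHhEe=16
LlAaHhEe hits 16/256; gcd=16; 16÷16/256÷16 = 1/16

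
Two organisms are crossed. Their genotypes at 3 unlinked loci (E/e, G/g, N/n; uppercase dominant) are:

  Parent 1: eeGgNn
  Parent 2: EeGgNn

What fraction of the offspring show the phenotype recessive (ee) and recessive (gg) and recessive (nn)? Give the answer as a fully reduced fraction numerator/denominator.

eeGgNn gametes: eGN×2, eGn×2, egN×2, egn×2
EeGgNn gametes: EGN×1, EGn×1, EgN×1, Egn×1, eGN×1, eGn×1, egN×1, egn×1
eeGgNn×EeGgNn grid (8·8=64): EeGGNN=2 EeGGNn=4 EeGGnn=2 EeGgNN=4 EeGgNn=8 EeGgnn=4 EeggNN=2 EeggNn=4 Eeggnn=2 eeGGNN=2 eeGGNn=4 eeGGnn=2 eeGgNN=4 eeGgNn=8 eeGgnn=4 eeggNN=2 eeggNn=4 eeggnn=2
ee gg nn hits 2/64; gcd=2; 2÷2/64÷2 = 1/32

P(ee gg nn) = 1/32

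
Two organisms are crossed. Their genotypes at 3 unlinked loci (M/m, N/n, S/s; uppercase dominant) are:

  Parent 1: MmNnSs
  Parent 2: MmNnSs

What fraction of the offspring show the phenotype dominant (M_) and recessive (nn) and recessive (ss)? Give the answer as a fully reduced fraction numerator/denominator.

MmNnSs gametes: MNS×1, MNs×1, MnS×1, Mns×1, mNS×1, mNs×1, mnS×1, mns×1
MmNnSs gametes: MNS×1, MNs×1, MnS×1, Mns×1, mNS×1, mNs×1, mnS×1, mns×1
MmNnSs×MmNnSs grid (8·8=64): MMNNSS=1 MMNNSs=2 MMNNss=1 MMNnSS=2 MMNnSs=4 MMNnss=2 MMnnSS=1 MMnnSs=2 MMnnss=1 MmNNSS=2 MmNNSs=4 MmNNss=2 MmNnSS=4 MmNnSs=8 MmNnss=4 MmnnSS=2 MmnnSs=4 Mmnnss=2 mmNNSS=1 mmNNSs=2 mmNNss=1 mmNnSS=2 mmNnSs=4 mmNnss=2 mmnnSS=1 mmnnSs=2 mmnnss=1
M_ nn ss hits 3/64; gcd=1; 3÷1/64÷1 = 3/64

P(M_ nn ss) = 3/64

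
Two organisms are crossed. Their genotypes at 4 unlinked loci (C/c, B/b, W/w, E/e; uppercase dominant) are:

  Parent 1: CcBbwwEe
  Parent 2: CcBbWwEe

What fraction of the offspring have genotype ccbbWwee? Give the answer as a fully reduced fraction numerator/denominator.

CcBbwwEe gametes: CBwE×2, CBwe×2, CbwE×2, Cbwe×2, cBwE×2, cBwe×2, cbwE×2, cbwe×2
CcBbWwEe gametes: CBWE×1, CBWe×1, CBwE×1, CBwe×1, CbWE×1, CbWe×1, CbwE×1, Cbwe×1, cBWE×1, cBWe×1, cBwE×1, cBwe×1, cbWE×1, cbWe×1, cbwE×1, cbwe×1
CcBbwwEe×CcBbWwEe grid (16·16=256): CCBBWwEE=2 CCBBWwEe=4 CCBBWwee=2 CCBBwwEE=2 CCBBwwEe=4 CCBBwwee=2 CCBbWwEE=4 CCBbWwEe=8 CCBbWwee=4 CCBbwwEE=4 CCBbwwEe=8 CCBbwwee=4 CCbbWwEE=2 CCbbWwEe=4 CCbbWwee=2 CCbbwwEE=2 CCbbwwEe=4 CCbbwwee=2 CcBBWwEE=4 CcBBWwEe=8 CcBBWwee=4 CcBBwwEE=4 CcBBwwEe=8 CcBBwwee=4 CcBbWwEE=8 CcBbWwEe=16 CcBbWwee=8 CcBbwwEE=8 CcBbwwEe=16 CcBbwwee=8 CcbbWwEE=4 CcbbWwEe=8 CcbbWwee=4 CcbbwwEE=4 CcbbwwEe=8 Ccbbwwee=4 ccBBWwEE=2 ccBBWwEe=4 ccBBWwee=2 ccBBwwEE=2 ccBBwwEe=4 ccBBwwee=2 ccBbWwEE=4 ccBbWwEe=8 ccBbWwee=4 ccBbwwEE=4 ccBbwwEe=8 ccBbwwee=4 ccbbWwEE=2 ccbbWwEe=4 ccbbWwee=2 ccbbwwEE=2 ccbbwwEe=4 ccbbwwee=2
ccbbWwee hits 2/256; gcd=2; 2÷2/256÷2 = 1/128

P(ccbbWwee) = 1/128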